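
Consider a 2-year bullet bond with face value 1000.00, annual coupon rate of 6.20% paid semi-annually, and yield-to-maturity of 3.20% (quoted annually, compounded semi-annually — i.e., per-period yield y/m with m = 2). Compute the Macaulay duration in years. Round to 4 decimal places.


Coupon per period c = face * coupon_rate / m = 31.000000
Periods per year m = 2; per-period yield y/m = 0.016000
Number of cashflows N = 4
Cashflows (t years, CF_t, discount factor 1/(1+y/m)^(m*t), PV):
  t = 0.5000: CF_t = 31.000000, DF = 0.984252, PV = 30.511811
  t = 1.0000: CF_t = 31.000000, DF = 0.968752, PV = 30.031310
  t = 1.5000: CF_t = 31.000000, DF = 0.953496, PV = 29.558376
  t = 2.0000: CF_t = 1031.000000, DF = 0.938480, PV = 967.573206
Price P = sum_t PV_t = 1057.674703
Macaulay numerator sum_t t * PV_t:
  t * PV_t at t = 0.5000: 15.255906
  t * PV_t at t = 1.0000: 30.031310
  t * PV_t at t = 1.5000: 44.337564
  t * PV_t at t = 2.0000: 1935.146412
Macaulay duration D = (sum_t t * PV_t) / P = 2024.771192 / 1057.674703 = 1.914361

Answer: Macaulay duration = 1.9144 years


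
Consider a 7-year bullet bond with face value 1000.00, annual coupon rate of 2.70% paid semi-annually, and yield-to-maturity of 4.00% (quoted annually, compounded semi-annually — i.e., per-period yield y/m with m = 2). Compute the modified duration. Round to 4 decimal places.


Coupon per period c = face * coupon_rate / m = 13.500000
Periods per year m = 2; per-period yield y/m = 0.020000
Number of cashflows N = 14
Cashflows (t years, CF_t, discount factor 1/(1+y/m)^(m*t), PV):
  t = 0.5000: CF_t = 13.500000, DF = 0.980392, PV = 13.235294
  t = 1.0000: CF_t = 13.500000, DF = 0.961169, PV = 12.975779
  t = 1.5000: CF_t = 13.500000, DF = 0.942322, PV = 12.721352
  t = 2.0000: CF_t = 13.500000, DF = 0.923845, PV = 12.471913
  t = 2.5000: CF_t = 13.500000, DF = 0.905731, PV = 12.227366
  t = 3.0000: CF_t = 13.500000, DF = 0.887971, PV = 11.987614
  t = 3.5000: CF_t = 13.500000, DF = 0.870560, PV = 11.752562
  t = 4.0000: CF_t = 13.500000, DF = 0.853490, PV = 11.522120
  t = 4.5000: CF_t = 13.500000, DF = 0.836755, PV = 11.296196
  t = 5.0000: CF_t = 13.500000, DF = 0.820348, PV = 11.074702
  t = 5.5000: CF_t = 13.500000, DF = 0.804263, PV = 10.857551
  t = 6.0000: CF_t = 13.500000, DF = 0.788493, PV = 10.644658
  t = 6.5000: CF_t = 13.500000, DF = 0.773033, PV = 10.435939
  t = 7.0000: CF_t = 1013.500000, DF = 0.757875, PV = 768.106337
Price P = sum_t PV_t = 921.309383
First compute Macaulay numerator sum_t t * PV_t:
  t * PV_t at t = 0.5000: 6.617647
  t * PV_t at t = 1.0000: 12.975779
  t * PV_t at t = 1.5000: 19.082027
  t * PV_t at t = 2.0000: 24.943827
  t * PV_t at t = 2.5000: 30.568415
  t * PV_t at t = 3.0000: 35.962841
  t * PV_t at t = 3.5000: 41.133968
  t * PV_t at t = 4.0000: 46.088480
  t * PV_t at t = 4.5000: 50.832882
  t * PV_t at t = 5.0000: 55.373510
  t * PV_t at t = 5.5000: 59.716531
  t * PV_t at t = 6.0000: 63.867947
  t * PV_t at t = 6.5000: 67.833604
  t * PV_t at t = 7.0000: 5376.744362
Macaulay duration D = 5891.741820 / 921.309383 = 6.394966
Modified duration = D / (1 + y/m) = 6.394966 / (1 + 0.020000) = 6.269574

Answer: Modified duration = 6.2696


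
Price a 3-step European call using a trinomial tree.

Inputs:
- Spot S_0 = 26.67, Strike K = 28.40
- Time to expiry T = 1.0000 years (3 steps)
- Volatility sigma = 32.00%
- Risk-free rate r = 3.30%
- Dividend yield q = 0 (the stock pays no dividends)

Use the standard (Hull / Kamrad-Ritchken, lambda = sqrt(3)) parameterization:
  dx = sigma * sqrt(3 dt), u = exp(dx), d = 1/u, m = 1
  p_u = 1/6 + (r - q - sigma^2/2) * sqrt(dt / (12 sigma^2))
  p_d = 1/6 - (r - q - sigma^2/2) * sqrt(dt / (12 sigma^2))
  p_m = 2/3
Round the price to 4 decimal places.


Answer: Price = V(0,0) = 3.0094

Derivation:
dt = T/N = 0.333333; dx = sigma*sqrt(3*dt) = 0.320000
u = exp(dx) = 1.377128; d = 1/u = 0.726149
p_u = 0.157187, p_m = 0.666667, p_d = 0.176146
Discount per step: exp(-r*dt) = 0.989060
Stock lattice S(k, j) with j the centered position index:
  k=0: S(0,+0) = 26.6700
  k=1: S(1,-1) = 19.3664; S(1,+0) = 26.6700; S(1,+1) = 36.7280
  k=2: S(2,-2) = 14.0629; S(2,-1) = 19.3664; S(2,+0) = 26.6700; S(2,+1) = 36.7280; S(2,+2) = 50.5791
  k=3: S(3,-3) = 10.2118; S(3,-2) = 14.0629; S(3,-1) = 19.3664; S(3,+0) = 26.6700; S(3,+1) = 36.7280; S(3,+2) = 50.5791; S(3,+3) = 69.6539
Terminal payoffs V(N, j) = max(S_T - K, 0):
  V(3,-3) = 0.000000; V(3,-2) = 0.000000; V(3,-1) = 0.000000; V(3,+0) = 0.000000; V(3,+1) = 8.327997; V(3,+2) = 22.179145; V(3,+3) = 41.253945
Backward induction: V(k, j) = exp(-r*dt) * [p_u * V(k+1, j+1) + p_m * V(k+1, j) + p_d * V(k+1, j-1)]
  V(2,-2) = exp(-r*dt) * [p_u*0.000000 + p_m*0.000000 + p_d*0.000000] = 0.000000
  V(2,-1) = exp(-r*dt) * [p_u*0.000000 + p_m*0.000000 + p_d*0.000000] = 0.000000
  V(2,+0) = exp(-r*dt) * [p_u*8.327997 + p_m*0.000000 + p_d*0.000000] = 1.294736
  V(2,+1) = exp(-r*dt) * [p_u*22.179145 + p_m*8.327997 + p_d*0.000000] = 8.939406
  V(2,+2) = exp(-r*dt) * [p_u*41.253945 + p_m*22.179145 + p_d*8.327997] = 22.488900
  V(1,-1) = exp(-r*dt) * [p_u*1.294736 + p_m*0.000000 + p_d*0.000000] = 0.201290
  V(1,+0) = exp(-r*dt) * [p_u*8.939406 + p_m*1.294736 + p_d*0.000000] = 2.243506
  V(1,+1) = exp(-r*dt) * [p_u*22.488900 + p_m*8.939406 + p_d*1.294736] = 9.616278
  V(0,+0) = exp(-r*dt) * [p_u*9.616278 + p_m*2.243506 + p_d*0.201290] = 3.009399


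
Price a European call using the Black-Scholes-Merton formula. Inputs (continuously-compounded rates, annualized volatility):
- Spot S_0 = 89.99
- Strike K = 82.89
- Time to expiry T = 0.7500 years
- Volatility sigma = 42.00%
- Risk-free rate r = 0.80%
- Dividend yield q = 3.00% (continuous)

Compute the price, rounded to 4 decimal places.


Answer: Price = 15.2885

Derivation:
d1 = (ln(S/K) + (r - q + 0.5*sigma^2) * T) / (sigma * sqrt(T)) = 0.36244985
d2 = d1 - sigma * sqrt(T) = -0.00128082
exp(-rT) = 0.99401796; exp(-qT) = 0.97775124
C = S_0 * exp(-qT) * N(d1) - K * exp(-rT) * N(d2)
N(d1) = 0.64149205; N(d2) = 0.49948903
C = 89.9900 * 0.97775124 * 0.64149205 - 82.8900 * 0.99401796 * 0.49948903 = 15.2885


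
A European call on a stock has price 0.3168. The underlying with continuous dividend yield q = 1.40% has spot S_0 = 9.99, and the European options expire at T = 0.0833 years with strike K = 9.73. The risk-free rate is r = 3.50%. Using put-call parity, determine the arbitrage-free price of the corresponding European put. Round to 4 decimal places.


Put-call parity: C - P = S_0 * exp(-qT) - K * exp(-rT).
S_0 * exp(-qT) = 9.9900 * 0.99883448 = 9.97835645
K * exp(-rT) = 9.7300 * 0.99708875 = 9.70167350
P = C - S*exp(-qT) + K*exp(-rT)
P = 0.3168 - 9.97835645 + 9.70167350 = 0.0401

Answer: Put price = 0.0401


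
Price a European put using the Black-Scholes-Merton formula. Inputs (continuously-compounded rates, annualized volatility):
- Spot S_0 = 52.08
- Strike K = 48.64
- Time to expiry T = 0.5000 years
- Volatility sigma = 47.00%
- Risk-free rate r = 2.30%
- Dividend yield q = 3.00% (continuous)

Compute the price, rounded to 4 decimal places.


Answer: Price = 5.0713

Derivation:
d1 = (ln(S/K) + (r - q + 0.5*sigma^2) * T) / (sigma * sqrt(T)) = 0.36125562
d2 = d1 - sigma * sqrt(T) = 0.02891543
exp(-rT) = 0.98856587; exp(-qT) = 0.98511194
P = K * exp(-rT) * N(-d2) - S_0 * exp(-qT) * N(-d1)
N(-d1) = 0.35895418; N(-d2) = 0.48846602
P = 48.6400 * 0.98856587 * 0.48846602 - 52.0800 * 0.98511194 * 0.35895418 = 5.0713


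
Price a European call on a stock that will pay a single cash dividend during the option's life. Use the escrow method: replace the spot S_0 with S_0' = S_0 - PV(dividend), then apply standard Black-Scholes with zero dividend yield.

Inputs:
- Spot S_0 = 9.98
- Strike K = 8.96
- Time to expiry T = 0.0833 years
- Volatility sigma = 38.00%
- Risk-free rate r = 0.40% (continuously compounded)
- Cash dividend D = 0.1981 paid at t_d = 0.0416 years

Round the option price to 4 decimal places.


PV(D) = D * exp(-r * t_d) = 0.1981 * 0.99983361 = 0.19806704
S_0' = S_0 - PV(D) = 9.9800 - 0.19806704 = 9.78193296
d1 = (ln(S_0'/K) + (r + sigma^2/2)*T) / (sigma*sqrt(T)) = 0.85812334
d2 = d1 - sigma*sqrt(T) = 0.74844873
exp(-rT) = 0.99966686
N(d1) = 0.80458782; N(d2) = 0.77290523
C = S_0' * N(d1) - K * exp(-rT) * N(d2) = 9.78193296 * 0.80458782 - 8.9600 * 0.99966686 * 0.77290523 = 0.9475

Answer: Price = 0.9475


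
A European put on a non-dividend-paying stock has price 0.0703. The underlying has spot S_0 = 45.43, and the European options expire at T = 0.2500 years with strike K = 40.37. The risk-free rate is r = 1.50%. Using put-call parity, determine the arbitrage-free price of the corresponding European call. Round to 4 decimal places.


Answer: Call price = 5.2814

Derivation:
Put-call parity: C - P = S_0 * exp(-qT) - K * exp(-rT).
S_0 * exp(-qT) = 45.4300 * 1.00000000 = 45.43000000
K * exp(-rT) = 40.3700 * 0.99625702 = 40.21889600
C = P + S*exp(-qT) - K*exp(-rT)
C = 0.0703 + 45.43000000 - 40.21889600 = 5.2814


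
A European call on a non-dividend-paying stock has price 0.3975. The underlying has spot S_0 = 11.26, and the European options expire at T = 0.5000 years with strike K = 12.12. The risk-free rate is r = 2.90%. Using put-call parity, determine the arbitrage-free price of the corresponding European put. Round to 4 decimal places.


Put-call parity: C - P = S_0 * exp(-qT) - K * exp(-rT).
S_0 * exp(-qT) = 11.2600 * 1.00000000 = 11.26000000
K * exp(-rT) = 12.1200 * 0.98560462 = 11.94552798
P = C - S*exp(-qT) + K*exp(-rT)
P = 0.3975 - 11.26000000 + 11.94552798 = 1.0830

Answer: Put price = 1.0830


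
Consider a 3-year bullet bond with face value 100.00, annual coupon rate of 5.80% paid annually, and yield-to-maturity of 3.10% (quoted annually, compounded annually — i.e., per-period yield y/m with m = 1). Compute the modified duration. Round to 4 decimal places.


Coupon per period c = face * coupon_rate / m = 5.800000
Periods per year m = 1; per-period yield y/m = 0.031000
Number of cashflows N = 3
Cashflows (t years, CF_t, discount factor 1/(1+y/m)^(m*t), PV):
  t = 1.0000: CF_t = 5.800000, DF = 0.969932, PV = 5.625606
  t = 2.0000: CF_t = 5.800000, DF = 0.940768, PV = 5.456456
  t = 3.0000: CF_t = 105.800000, DF = 0.912481, PV = 96.540528
Price P = sum_t PV_t = 107.622591
First compute Macaulay numerator sum_t t * PV_t:
  t * PV_t at t = 1.0000: 5.625606
  t * PV_t at t = 2.0000: 10.912912
  t * PV_t at t = 3.0000: 289.621585
Macaulay duration D = 306.160104 / 107.622591 = 2.844757
Modified duration = D / (1 + y/m) = 2.844757 / (1 + 0.031000) = 2.759221

Answer: Modified duration = 2.7592


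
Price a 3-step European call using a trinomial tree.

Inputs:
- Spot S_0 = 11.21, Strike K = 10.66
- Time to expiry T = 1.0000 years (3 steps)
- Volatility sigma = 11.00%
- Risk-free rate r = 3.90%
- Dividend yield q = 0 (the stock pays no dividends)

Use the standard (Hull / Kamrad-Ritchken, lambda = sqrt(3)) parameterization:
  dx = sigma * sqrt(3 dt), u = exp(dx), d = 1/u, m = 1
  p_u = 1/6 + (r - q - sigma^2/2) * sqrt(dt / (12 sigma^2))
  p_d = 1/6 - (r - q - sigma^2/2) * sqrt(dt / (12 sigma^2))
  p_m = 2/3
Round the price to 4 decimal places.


Answer: Price = V(0,0) = 1.1011

Derivation:
dt = T/N = 0.333333; dx = sigma*sqrt(3*dt) = 0.110000
u = exp(dx) = 1.116278; d = 1/u = 0.895834
p_u = 0.216591, p_m = 0.666667, p_d = 0.116742
Discount per step: exp(-r*dt) = 0.987084
Stock lattice S(k, j) with j the centered position index:
  k=0: S(0,+0) = 11.2100
  k=1: S(1,-1) = 10.0423; S(1,+0) = 11.2100; S(1,+1) = 12.5135
  k=2: S(2,-2) = 8.9962; S(2,-1) = 10.0423; S(2,+0) = 11.2100; S(2,+1) = 12.5135; S(2,+2) = 13.9685
  k=3: S(3,-3) = 8.0591; S(3,-2) = 8.9962; S(3,-1) = 10.0423; S(3,+0) = 11.2100; S(3,+1) = 12.5135; S(3,+2) = 13.9685; S(3,+3) = 15.5928
Terminal payoffs V(N, j) = max(S_T - K, 0):
  V(3,-3) = 0.000000; V(3,-2) = 0.000000; V(3,-1) = 0.000000; V(3,+0) = 0.550000; V(3,+1) = 1.853477; V(3,+2) = 3.308520; V(3,+3) = 4.932753
Backward induction: V(k, j) = exp(-r*dt) * [p_u * V(k+1, j+1) + p_m * V(k+1, j) + p_d * V(k+1, j-1)]
  V(2,-2) = exp(-r*dt) * [p_u*0.000000 + p_m*0.000000 + p_d*0.000000] = 0.000000
  V(2,-1) = exp(-r*dt) * [p_u*0.550000 + p_m*0.000000 + p_d*0.000000] = 0.117586
  V(2,+0) = exp(-r*dt) * [p_u*1.853477 + p_m*0.550000 + p_d*0.000000] = 0.758192
  V(2,+1) = exp(-r*dt) * [p_u*3.308520 + p_m*1.853477 + p_d*0.550000] = 1.990411
  V(2,+2) = exp(-r*dt) * [p_u*4.932753 + p_m*3.308520 + p_d*1.853477] = 3.445367
  V(1,-1) = exp(-r*dt) * [p_u*0.758192 + p_m*0.117586 + p_d*0.000000] = 0.239475
  V(1,+0) = exp(-r*dt) * [p_u*1.990411 + p_m*0.758192 + p_d*0.117586] = 0.938020
  V(1,+1) = exp(-r*dt) * [p_u*3.445367 + p_m*1.990411 + p_d*0.758192] = 2.133769
  V(0,+0) = exp(-r*dt) * [p_u*2.133769 + p_m*0.938020 + p_d*0.239475] = 1.101051


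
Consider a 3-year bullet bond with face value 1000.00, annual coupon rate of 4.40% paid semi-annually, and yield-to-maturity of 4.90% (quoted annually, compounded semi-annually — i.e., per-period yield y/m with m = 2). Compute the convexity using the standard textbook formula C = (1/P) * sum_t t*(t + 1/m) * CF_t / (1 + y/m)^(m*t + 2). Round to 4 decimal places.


Coupon per period c = face * coupon_rate / m = 22.000000
Periods per year m = 2; per-period yield y/m = 0.024500
Number of cashflows N = 6
Cashflows (t years, CF_t, discount factor 1/(1+y/m)^(m*t), PV):
  t = 0.5000: CF_t = 22.000000, DF = 0.976086, PV = 21.473890
  t = 1.0000: CF_t = 22.000000, DF = 0.952744, PV = 20.960361
  t = 1.5000: CF_t = 22.000000, DF = 0.929960, PV = 20.459113
  t = 2.0000: CF_t = 22.000000, DF = 0.907721, PV = 19.969851
  t = 2.5000: CF_t = 22.000000, DF = 0.886013, PV = 19.492290
  t = 3.0000: CF_t = 1022.000000, DF = 0.864825, PV = 883.851126
Price P = sum_t PV_t = 986.206630
Convexity numerator sum_t t*(t + 1/m) * CF_t / (1+y/m)^(m*t + 2):
  t = 0.5000: term = 10.229556
  t = 1.0000: term = 29.954777
  t = 1.5000: term = 58.476870
  t = 2.0000: term = 95.130747
  t = 2.5000: term = 139.283671
  t = 3.0000: term = 8841.877486
Convexity = (1/P) * sum = 9174.953108 / 986.206630 = 9.303277

Answer: Convexity = 9.3033


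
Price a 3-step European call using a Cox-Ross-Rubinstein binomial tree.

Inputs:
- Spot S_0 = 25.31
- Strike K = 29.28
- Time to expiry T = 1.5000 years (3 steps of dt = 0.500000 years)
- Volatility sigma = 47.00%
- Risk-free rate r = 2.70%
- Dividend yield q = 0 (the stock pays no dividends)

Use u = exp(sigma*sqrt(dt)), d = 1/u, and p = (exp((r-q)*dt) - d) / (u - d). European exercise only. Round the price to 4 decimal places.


dt = T/N = 0.500000
u = exp(sigma*sqrt(dt)) = 1.394227; d = 1/u = 0.717243
p = (exp((r-q)*dt) - d) / (u - d) = 0.437748
Discount per step: exp(-r*dt) = 0.986591
Stock lattice S(k, i) with i counting down-moves:
  k=0: S(0,0) = 25.3100
  k=1: S(1,0) = 35.2879; S(1,1) = 18.1534
  k=2: S(2,0) = 49.1993; S(2,1) = 25.3100; S(2,2) = 13.0204
  k=3: S(3,0) = 68.5950; S(3,1) = 35.2879; S(3,2) = 18.1534; S(3,3) = 9.3388
Terminal payoffs V(N, i) = max(S_T - K, 0):
  V(3,0) = 39.315034; V(3,1) = 6.007887; V(3,2) = 0.000000; V(3,3) = 0.000000
Backward induction: V(k, i) = exp(-r*dt) * [p * V(k+1, i) + (1-p) * V(k+1, i+1)].
  V(2,0) = exp(-r*dt) * [p*39.315034 + (1-p)*6.007887] = 20.311951
  V(2,1) = exp(-r*dt) * [p*6.007887 + (1-p)*0.000000] = 2.594675
  V(2,2) = exp(-r*dt) * [p*0.000000 + (1-p)*0.000000] = 0.000000
  V(1,0) = exp(-r*dt) * [p*20.311951 + (1-p)*2.594675] = 10.211585
  V(1,1) = exp(-r*dt) * [p*2.594675 + (1-p)*0.000000] = 1.120583
  V(0,0) = exp(-r*dt) * [p*10.211585 + (1-p)*1.120583] = 5.031761

Answer: Price = V(0,0) = 5.0318


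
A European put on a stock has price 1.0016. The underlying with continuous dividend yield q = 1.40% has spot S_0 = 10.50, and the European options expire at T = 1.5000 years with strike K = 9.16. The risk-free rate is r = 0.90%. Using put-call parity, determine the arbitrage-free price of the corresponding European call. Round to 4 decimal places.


Answer: Call price = 2.2462

Derivation:
Put-call parity: C - P = S_0 * exp(-qT) - K * exp(-rT).
S_0 * exp(-qT) = 10.5000 * 0.97921896 = 10.28179913
K * exp(-rT) = 9.1600 * 0.98659072 = 9.03717096
C = P + S*exp(-qT) - K*exp(-rT)
C = 1.0016 + 10.28179913 - 9.03717096 = 2.2462


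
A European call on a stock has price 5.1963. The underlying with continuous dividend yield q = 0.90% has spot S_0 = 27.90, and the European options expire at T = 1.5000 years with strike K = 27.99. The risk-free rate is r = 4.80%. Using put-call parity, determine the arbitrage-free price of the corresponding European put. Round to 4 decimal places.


Put-call parity: C - P = S_0 * exp(-qT) - K * exp(-rT).
S_0 * exp(-qT) = 27.9000 * 0.98659072 = 27.52588099
K * exp(-rT) = 27.9900 * 0.93053090 = 26.04555977
P = C - S*exp(-qT) + K*exp(-rT)
P = 5.1963 - 27.52588099 + 26.04555977 = 3.7160

Answer: Put price = 3.7160


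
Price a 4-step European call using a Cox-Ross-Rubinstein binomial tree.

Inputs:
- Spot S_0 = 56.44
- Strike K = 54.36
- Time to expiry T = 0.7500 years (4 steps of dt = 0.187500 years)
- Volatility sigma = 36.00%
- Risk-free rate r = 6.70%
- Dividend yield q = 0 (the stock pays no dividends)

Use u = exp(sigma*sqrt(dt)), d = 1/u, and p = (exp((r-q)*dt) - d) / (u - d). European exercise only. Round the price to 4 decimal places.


dt = T/N = 0.187500
u = exp(sigma*sqrt(dt)) = 1.168691; d = 1/u = 0.855658
p = (exp((r-q)*dt) - d) / (u - d) = 0.501492
Discount per step: exp(-r*dt) = 0.987516
Stock lattice S(k, i) with i counting down-moves:
  k=0: S(0,0) = 56.4400
  k=1: S(1,0) = 65.9609; S(1,1) = 48.2933
  k=2: S(2,0) = 77.0880; S(2,1) = 56.4400; S(2,2) = 41.3226
  k=3: S(3,0) = 90.0920; S(3,1) = 65.9609; S(3,2) = 48.2933; S(3,3) = 35.3580
  k=4: S(4,0) = 105.2898; S(4,1) = 77.0880; S(4,2) = 56.4400; S(4,3) = 41.3226; S(4,4) = 30.2543
Terminal payoffs V(N, i) = max(S_T - K, 0):
  V(4,0) = 50.929786; V(4,1) = 22.727973; V(4,2) = 2.080000; V(4,3) = 0.000000; V(4,4) = 0.000000
Backward induction: V(k, i) = exp(-r*dt) * [p * V(k+1, i) + (1-p) * V(k+1, i+1)].
  V(3,0) = exp(-r*dt) * [p*50.929786 + (1-p)*22.727973] = 36.410669
  V(3,1) = exp(-r*dt) * [p*22.727973 + (1-p)*2.080000] = 12.279563
  V(3,2) = exp(-r*dt) * [p*2.080000 + (1-p)*0.000000] = 1.030082
  V(3,3) = exp(-r*dt) * [p*0.000000 + (1-p)*0.000000] = 0.000000
  V(2,0) = exp(-r*dt) * [p*36.410669 + (1-p)*12.279563] = 24.076753
  V(2,1) = exp(-r*dt) * [p*12.279563 + (1-p)*1.030082] = 6.588321
  V(2,2) = exp(-r*dt) * [p*1.030082 + (1-p)*0.000000] = 0.510129
  V(1,0) = exp(-r*dt) * [p*24.076753 + (1-p)*6.588321] = 15.166898
  V(1,1) = exp(-r*dt) * [p*6.588321 + (1-p)*0.510129] = 3.513874
  V(0,0) = exp(-r*dt) * [p*15.166898 + (1-p)*3.513874] = 9.240953

Answer: Price = V(0,0) = 9.2410


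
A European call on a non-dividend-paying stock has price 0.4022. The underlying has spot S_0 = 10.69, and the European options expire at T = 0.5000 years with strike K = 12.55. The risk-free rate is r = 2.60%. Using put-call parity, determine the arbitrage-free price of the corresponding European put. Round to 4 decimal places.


Put-call parity: C - P = S_0 * exp(-qT) - K * exp(-rT).
S_0 * exp(-qT) = 10.6900 * 1.00000000 = 10.69000000
K * exp(-rT) = 12.5500 * 0.98708414 = 12.38790589
P = C - S*exp(-qT) + K*exp(-rT)
P = 0.4022 - 10.69000000 + 12.38790589 = 2.1001

Answer: Put price = 2.1001


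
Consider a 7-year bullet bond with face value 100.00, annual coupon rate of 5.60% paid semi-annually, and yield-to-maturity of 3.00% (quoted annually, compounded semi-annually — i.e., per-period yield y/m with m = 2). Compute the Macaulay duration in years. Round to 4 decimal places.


Coupon per period c = face * coupon_rate / m = 2.800000
Periods per year m = 2; per-period yield y/m = 0.015000
Number of cashflows N = 14
Cashflows (t years, CF_t, discount factor 1/(1+y/m)^(m*t), PV):
  t = 0.5000: CF_t = 2.800000, DF = 0.985222, PV = 2.758621
  t = 1.0000: CF_t = 2.800000, DF = 0.970662, PV = 2.717853
  t = 1.5000: CF_t = 2.800000, DF = 0.956317, PV = 2.677688
  t = 2.0000: CF_t = 2.800000, DF = 0.942184, PV = 2.638116
  t = 2.5000: CF_t = 2.800000, DF = 0.928260, PV = 2.599129
  t = 3.0000: CF_t = 2.800000, DF = 0.914542, PV = 2.560718
  t = 3.5000: CF_t = 2.800000, DF = 0.901027, PV = 2.522875
  t = 4.0000: CF_t = 2.800000, DF = 0.887711, PV = 2.485591
  t = 4.5000: CF_t = 2.800000, DF = 0.874592, PV = 2.448858
  t = 5.0000: CF_t = 2.800000, DF = 0.861667, PV = 2.412668
  t = 5.5000: CF_t = 2.800000, DF = 0.848933, PV = 2.377013
  t = 6.0000: CF_t = 2.800000, DF = 0.836387, PV = 2.341885
  t = 6.5000: CF_t = 2.800000, DF = 0.824027, PV = 2.307276
  t = 7.0000: CF_t = 102.800000, DF = 0.811849, PV = 83.458106
Price P = sum_t PV_t = 116.306396
Macaulay numerator sum_t t * PV_t:
  t * PV_t at t = 0.5000: 1.379310
  t * PV_t at t = 1.0000: 2.717853
  t * PV_t at t = 1.5000: 4.016531
  t * PV_t at t = 2.0000: 5.276232
  t * PV_t at t = 2.5000: 6.497822
  t * PV_t at t = 3.0000: 7.682154
  t * PV_t at t = 3.5000: 8.830063
  t * PV_t at t = 4.0000: 9.942365
  t * PV_t at t = 4.5000: 11.019862
  t * PV_t at t = 5.0000: 12.063341
  t * PV_t at t = 5.5000: 13.073572
  t * PV_t at t = 6.0000: 14.051309
  t * PV_t at t = 6.5000: 14.997292
  t * PV_t at t = 7.0000: 584.206740
Macaulay duration D = (sum_t t * PV_t) / P = 695.754446 / 116.306396 = 5.982082

Answer: Macaulay duration = 5.9821 years


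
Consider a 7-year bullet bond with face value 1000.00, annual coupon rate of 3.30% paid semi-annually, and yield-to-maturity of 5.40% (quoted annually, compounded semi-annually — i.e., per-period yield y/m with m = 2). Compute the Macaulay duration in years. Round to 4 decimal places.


Answer: Macaulay duration = 6.2498 years

Derivation:
Coupon per period c = face * coupon_rate / m = 16.500000
Periods per year m = 2; per-period yield y/m = 0.027000
Number of cashflows N = 14
Cashflows (t years, CF_t, discount factor 1/(1+y/m)^(m*t), PV):
  t = 0.5000: CF_t = 16.500000, DF = 0.973710, PV = 16.066212
  t = 1.0000: CF_t = 16.500000, DF = 0.948111, PV = 15.643829
  t = 1.5000: CF_t = 16.500000, DF = 0.923185, PV = 15.232550
  t = 2.0000: CF_t = 16.500000, DF = 0.898914, PV = 14.832084
  t = 2.5000: CF_t = 16.500000, DF = 0.875282, PV = 14.442146
  t = 3.0000: CF_t = 16.500000, DF = 0.852270, PV = 14.062459
  t = 3.5000: CF_t = 16.500000, DF = 0.829864, PV = 13.692755
  t = 4.0000: CF_t = 16.500000, DF = 0.808047, PV = 13.332770
  t = 4.5000: CF_t = 16.500000, DF = 0.786803, PV = 12.982250
  t = 5.0000: CF_t = 16.500000, DF = 0.766118, PV = 12.640944
  t = 5.5000: CF_t = 16.500000, DF = 0.745976, PV = 12.308612
  t = 6.0000: CF_t = 16.500000, DF = 0.726365, PV = 11.985016
  t = 6.5000: CF_t = 16.500000, DF = 0.707268, PV = 11.669928
  t = 7.0000: CF_t = 1016.500000, DF = 0.688674, PV = 700.037286
Price P = sum_t PV_t = 878.928841
Macaulay numerator sum_t t * PV_t:
  t * PV_t at t = 0.5000: 8.033106
  t * PV_t at t = 1.0000: 15.643829
  t * PV_t at t = 1.5000: 22.848825
  t * PV_t at t = 2.0000: 29.664168
  t * PV_t at t = 2.5000: 36.105365
  t * PV_t at t = 3.0000: 42.187378
  t * PV_t at t = 3.5000: 47.924643
  t * PV_t at t = 4.0000: 53.331081
  t * PV_t at t = 4.5000: 58.420123
  t * PV_t at t = 5.0000: 63.204720
  t * PV_t at t = 5.5000: 67.697363
  t * PV_t at t = 6.0000: 71.910096
  t * PV_t at t = 6.5000: 75.854532
  t * PV_t at t = 7.0000: 4900.261004
Macaulay duration D = (sum_t t * PV_t) / P = 5493.086233 / 878.928841 = 6.249751


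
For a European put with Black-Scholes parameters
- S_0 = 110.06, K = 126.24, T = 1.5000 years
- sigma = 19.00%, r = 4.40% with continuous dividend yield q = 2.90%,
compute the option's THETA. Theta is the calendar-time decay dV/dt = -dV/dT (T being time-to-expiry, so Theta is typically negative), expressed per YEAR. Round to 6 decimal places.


d1 = -0.3763799367; d2 = -0.6090814623
phi(d1) = 0.3716623636; exp(-qT) = 0.9574325541; exp(-rT) = 0.9361308643
Theta = -S*exp(-qT)*phi(d1)*sigma/(2*sqrt(T)) + r*K*exp(-rT)*N(-d2) - q*S*exp(-qT)*N(-d1)
N(-d1) = 0.6466827703; N(-d2) = 0.7287647778; sqrt(T) = 1.2247448714
Term 1 = -110.0600 * 0.9574325541 * 0.3716623636 * 0.1900 / (2 * 1.2247448714) = -3.0378355406
Term 2 = 0.0440 * 126.2400 * 0.9361308643 * 0.7287647778 = 3.7894274868
Term 3 = -0.0290 * 110.0600 * 0.9574325541 * 0.6466827703 = -1.9761822152
Theta = -3.0378355406 + (3.7894274868) + (-1.9761822152) = -1.224590

Answer: Theta = -1.224590


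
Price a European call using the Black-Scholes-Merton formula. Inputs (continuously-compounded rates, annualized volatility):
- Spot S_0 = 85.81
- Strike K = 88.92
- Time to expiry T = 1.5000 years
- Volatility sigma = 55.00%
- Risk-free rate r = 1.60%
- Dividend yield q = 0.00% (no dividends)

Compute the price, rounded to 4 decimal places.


Answer: Price = 22.2658

Derivation:
d1 = (ln(S/K) + (r - q + 0.5*sigma^2) * T) / (sigma * sqrt(T)) = 0.31958190
d2 = d1 - sigma * sqrt(T) = -0.35402778
exp(-rT) = 0.97628571; exp(-qT) = 1.00000000
C = S_0 * exp(-qT) * N(d1) - K * exp(-rT) * N(d2)
N(d1) = 0.62535735; N(d2) = 0.36165903
C = 85.8100 * 1.00000000 * 0.62535735 - 88.9200 * 0.97628571 * 0.36165903 = 22.2658


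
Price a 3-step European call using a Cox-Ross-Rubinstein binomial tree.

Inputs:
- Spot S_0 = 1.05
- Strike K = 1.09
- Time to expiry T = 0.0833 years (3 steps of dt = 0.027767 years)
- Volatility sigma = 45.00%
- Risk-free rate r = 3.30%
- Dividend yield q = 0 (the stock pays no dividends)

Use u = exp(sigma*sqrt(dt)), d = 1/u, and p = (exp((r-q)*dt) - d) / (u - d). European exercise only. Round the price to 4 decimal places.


dt = T/N = 0.027767
u = exp(sigma*sqrt(dt)) = 1.077868; d = 1/u = 0.927757
p = (exp((r-q)*dt) - d) / (u - d) = 0.487369
Discount per step: exp(-r*dt) = 0.999084
Stock lattice S(k, i) with i counting down-moves:
  k=0: S(0,0) = 1.0500
  k=1: S(1,0) = 1.1318; S(1,1) = 0.9741
  k=2: S(2,0) = 1.2199; S(2,1) = 1.0500; S(2,2) = 0.9038
  k=3: S(3,0) = 1.3149; S(3,1) = 1.1318; S(3,2) = 0.9741; S(3,3) = 0.8385
Terminal payoffs V(N, i) = max(S_T - K, 0):
  V(3,0) = 0.224880; V(3,1) = 0.041761; V(3,2) = 0.000000; V(3,3) = 0.000000
Backward induction: V(k, i) = exp(-r*dt) * [p * V(k+1, i) + (1-p) * V(k+1, i+1)].
  V(2,0) = exp(-r*dt) * [p*0.224880 + (1-p)*0.041761] = 0.130888
  V(2,1) = exp(-r*dt) * [p*0.041761 + (1-p)*0.000000] = 0.020335
  V(2,2) = exp(-r*dt) * [p*0.000000 + (1-p)*0.000000] = 0.000000
  V(1,0) = exp(-r*dt) * [p*0.130888 + (1-p)*0.020335] = 0.074147
  V(1,1) = exp(-r*dt) * [p*0.020335 + (1-p)*0.000000] = 0.009901
  V(0,0) = exp(-r*dt) * [p*0.074147 + (1-p)*0.009901] = 0.041175

Answer: Price = V(0,0) = 0.0412


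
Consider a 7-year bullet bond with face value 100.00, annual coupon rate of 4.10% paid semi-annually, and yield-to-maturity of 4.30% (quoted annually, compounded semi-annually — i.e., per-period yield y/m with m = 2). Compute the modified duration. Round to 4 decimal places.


Answer: Modified duration = 6.0199

Derivation:
Coupon per period c = face * coupon_rate / m = 2.050000
Periods per year m = 2; per-period yield y/m = 0.021500
Number of cashflows N = 14
Cashflows (t years, CF_t, discount factor 1/(1+y/m)^(m*t), PV):
  t = 0.5000: CF_t = 2.050000, DF = 0.978953, PV = 2.006853
  t = 1.0000: CF_t = 2.050000, DF = 0.958348, PV = 1.964613
  t = 1.5000: CF_t = 2.050000, DF = 0.938177, PV = 1.923263
  t = 2.0000: CF_t = 2.050000, DF = 0.918431, PV = 1.882783
  t = 2.5000: CF_t = 2.050000, DF = 0.899100, PV = 1.843156
  t = 3.0000: CF_t = 2.050000, DF = 0.880177, PV = 1.804362
  t = 3.5000: CF_t = 2.050000, DF = 0.861651, PV = 1.766385
  t = 4.0000: CF_t = 2.050000, DF = 0.843515, PV = 1.729207
  t = 4.5000: CF_t = 2.050000, DF = 0.825762, PV = 1.692811
  t = 5.0000: CF_t = 2.050000, DF = 0.808381, PV = 1.657182
  t = 5.5000: CF_t = 2.050000, DF = 0.791367, PV = 1.622302
  t = 6.0000: CF_t = 2.050000, DF = 0.774711, PV = 1.588157
  t = 6.5000: CF_t = 2.050000, DF = 0.758405, PV = 1.554730
  t = 7.0000: CF_t = 102.050000, DF = 0.742442, PV = 75.766254
Price P = sum_t PV_t = 98.802058
First compute Macaulay numerator sum_t t * PV_t:
  t * PV_t at t = 0.5000: 1.003426
  t * PV_t at t = 1.0000: 1.964613
  t * PV_t at t = 1.5000: 2.884895
  t * PV_t at t = 2.0000: 3.765567
  t * PV_t at t = 2.5000: 4.607889
  t * PV_t at t = 3.0000: 5.413086
  t * PV_t at t = 3.5000: 6.182346
  t * PV_t at t = 4.0000: 6.916827
  t * PV_t at t = 4.5000: 7.617650
  t * PV_t at t = 5.0000: 8.285909
  t * PV_t at t = 5.5000: 8.922663
  t * PV_t at t = 6.0000: 9.528941
  t * PV_t at t = 6.5000: 10.105746
  t * PV_t at t = 7.0000: 530.363778
Macaulay duration D = 607.563337 / 98.802058 = 6.149298
Modified duration = D / (1 + y/m) = 6.149298 / (1 + 0.021500) = 6.019871


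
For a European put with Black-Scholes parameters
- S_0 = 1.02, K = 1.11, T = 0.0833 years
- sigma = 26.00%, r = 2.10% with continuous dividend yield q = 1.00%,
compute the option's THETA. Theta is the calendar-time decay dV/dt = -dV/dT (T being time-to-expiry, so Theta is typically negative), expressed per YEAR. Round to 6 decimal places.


Answer: Theta = -0.090918

Derivation:
d1 = -1.0770920225; d2 = -1.1521325449
phi(d1) = 0.2233529227; exp(-qT) = 0.9991673468; exp(-rT) = 0.9982522291
Theta = -S*exp(-qT)*phi(d1)*sigma/(2*sqrt(T)) + r*K*exp(-rT)*N(-d2) - q*S*exp(-qT)*N(-d1)
N(-d1) = 0.8592804217; N(-d2) = 0.8753666943; sqrt(T) = 0.2886173938
Term 1 = -1.0200 * 0.9991673468 * 0.2233529227 * 0.2600 / (2 * 0.2886173938) = -0.1025299855
Term 2 = 0.0210 * 1.1100 * 0.9982522291 * 0.8753666943 = 0.0203691347
Term 3 = -0.0100 * 1.0200 * 0.9991673468 * 0.8592804217 = -0.0087573624
Theta = -0.1025299855 + (0.0203691347) + (-0.0087573624) = -0.090918


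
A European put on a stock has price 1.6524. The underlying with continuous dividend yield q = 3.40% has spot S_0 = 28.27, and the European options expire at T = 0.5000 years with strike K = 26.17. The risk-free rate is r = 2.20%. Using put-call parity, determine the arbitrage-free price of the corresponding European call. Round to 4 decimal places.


Answer: Call price = 3.5622

Derivation:
Put-call parity: C - P = S_0 * exp(-qT) - K * exp(-rT).
S_0 * exp(-qT) = 28.2700 * 0.98314368 = 27.79347196
K * exp(-rT) = 26.1700 * 0.98906028 = 25.88370750
C = P + S*exp(-qT) - K*exp(-rT)
C = 1.6524 + 27.79347196 - 25.88370750 = 3.5622


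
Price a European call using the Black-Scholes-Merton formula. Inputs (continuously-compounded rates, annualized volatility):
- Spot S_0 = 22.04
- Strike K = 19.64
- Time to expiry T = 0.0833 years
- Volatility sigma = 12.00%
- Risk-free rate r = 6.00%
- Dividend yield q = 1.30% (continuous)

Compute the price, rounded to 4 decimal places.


Answer: Price = 2.4741

Derivation:
d1 = (ln(S/K) + (r - q + 0.5*sigma^2) * T) / (sigma * sqrt(T)) = 3.45917998
d2 = d1 - sigma * sqrt(T) = 3.42454590
exp(-rT) = 0.99501447; exp(-qT) = 0.99891769
C = S_0 * exp(-qT) * N(d1) - K * exp(-rT) * N(d2)
N(d1) = 0.99972909; N(d2) = 0.99969209
C = 22.0400 * 0.99891769 * 0.99972909 - 19.6400 * 0.99501447 * 0.99969209 = 2.4741


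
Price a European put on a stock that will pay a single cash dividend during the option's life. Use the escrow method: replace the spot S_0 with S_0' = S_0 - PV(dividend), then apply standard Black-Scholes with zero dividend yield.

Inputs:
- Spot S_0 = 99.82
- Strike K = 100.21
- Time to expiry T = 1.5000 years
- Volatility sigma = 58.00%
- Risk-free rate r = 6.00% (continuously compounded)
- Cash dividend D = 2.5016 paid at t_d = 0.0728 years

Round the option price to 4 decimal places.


PV(D) = D * exp(-r * t_d) = 2.5016 * 0.99564153 = 2.49069684
S_0' = S_0 - PV(D) = 99.8200 - 2.49069684 = 97.32930316
d1 = (ln(S_0'/K) + (r + sigma^2/2)*T) / (sigma*sqrt(T)) = 0.44081260
d2 = d1 - sigma*sqrt(T) = -0.26953943
exp(-rT) = 0.91393119
N(-d1) = 0.32967434; N(-d2) = 0.60624270
P = K * exp(-rT) * N(-d2) - S_0' * N(-d1) = 100.2100 * 0.91393119 * 0.60624270 - 97.32930316 * 0.32967434 = 23.4358

Answer: Price = 23.4358


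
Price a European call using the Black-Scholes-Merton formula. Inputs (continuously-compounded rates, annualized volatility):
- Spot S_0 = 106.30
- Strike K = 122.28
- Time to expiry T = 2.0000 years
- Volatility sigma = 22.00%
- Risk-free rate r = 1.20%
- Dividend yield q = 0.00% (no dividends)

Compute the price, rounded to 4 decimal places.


d1 = (ln(S/K) + (r - q + 0.5*sigma^2) * T) / (sigma * sqrt(T)) = -0.21742959
d2 = d1 - sigma * sqrt(T) = -0.52855657
exp(-rT) = 0.97628571; exp(-qT) = 1.00000000
C = S_0 * exp(-qT) * N(d1) - K * exp(-rT) * N(d2)
N(d1) = 0.41393679; N(d2) = 0.29855655
C = 106.3000 * 1.00000000 * 0.41393679 - 122.2800 * 0.97628571 * 0.29855655 = 8.3597

Answer: Price = 8.3597


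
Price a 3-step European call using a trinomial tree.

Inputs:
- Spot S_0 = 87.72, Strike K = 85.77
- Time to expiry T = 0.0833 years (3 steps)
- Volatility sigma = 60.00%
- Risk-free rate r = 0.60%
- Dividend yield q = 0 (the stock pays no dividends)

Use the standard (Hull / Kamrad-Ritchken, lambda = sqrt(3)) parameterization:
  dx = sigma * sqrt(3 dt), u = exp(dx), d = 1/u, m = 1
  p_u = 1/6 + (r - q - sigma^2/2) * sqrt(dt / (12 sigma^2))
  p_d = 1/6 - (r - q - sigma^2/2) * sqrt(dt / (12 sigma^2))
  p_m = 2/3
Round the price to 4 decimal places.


Answer: Price = V(0,0) = 6.8021

Derivation:
dt = T/N = 0.027767; dx = sigma*sqrt(3*dt) = 0.173170
u = exp(dx) = 1.189069; d = 1/u = 0.840994
p_u = 0.152717, p_m = 0.666667, p_d = 0.180617
Discount per step: exp(-r*dt) = 0.999833
Stock lattice S(k, j) with j the centered position index:
  k=0: S(0,+0) = 87.7200
  k=1: S(1,-1) = 73.7720; S(1,+0) = 87.7200; S(1,+1) = 104.3051
  k=2: S(2,-2) = 62.0418; S(2,-1) = 73.7720; S(2,+0) = 87.7200; S(2,+1) = 104.3051; S(2,+2) = 124.0259
  k=3: S(3,-3) = 52.1768; S(3,-2) = 62.0418; S(3,-1) = 73.7720; S(3,+0) = 87.7200; S(3,+1) = 104.3051; S(3,+2) = 124.0259; S(3,+3) = 147.4754
Terminal payoffs V(N, j) = max(S_T - K, 0):
  V(3,-3) = 0.000000; V(3,-2) = 0.000000; V(3,-1) = 0.000000; V(3,+0) = 1.950000; V(3,+1) = 18.535111; V(3,+2) = 38.255947; V(3,+3) = 61.705378
Backward induction: V(k, j) = exp(-r*dt) * [p_u * V(k+1, j+1) + p_m * V(k+1, j) + p_d * V(k+1, j-1)]
  V(2,-2) = exp(-r*dt) * [p_u*0.000000 + p_m*0.000000 + p_d*0.000000] = 0.000000
  V(2,-1) = exp(-r*dt) * [p_u*1.950000 + p_m*0.000000 + p_d*0.000000] = 0.297748
  V(2,+0) = exp(-r*dt) * [p_u*18.535111 + p_m*1.950000 + p_d*0.000000] = 4.129935
  V(2,+1) = exp(-r*dt) * [p_u*38.255947 + p_m*18.535111 + p_d*1.950000] = 18.548179
  V(2,+2) = exp(-r*dt) * [p_u*61.705378 + p_m*38.255947 + p_d*18.535111] = 38.268785
  V(1,-1) = exp(-r*dt) * [p_u*4.129935 + p_m*0.297748 + p_d*0.000000] = 0.829071
  V(1,+0) = exp(-r*dt) * [p_u*18.548179 + p_m*4.129935 + p_d*0.297748] = 5.638748
  V(1,+1) = exp(-r*dt) * [p_u*38.268785 + p_m*18.548179 + p_d*4.129935] = 18.952517
  V(0,+0) = exp(-r*dt) * [p_u*18.952517 + p_m*5.638748 + p_d*0.829071] = 6.802144


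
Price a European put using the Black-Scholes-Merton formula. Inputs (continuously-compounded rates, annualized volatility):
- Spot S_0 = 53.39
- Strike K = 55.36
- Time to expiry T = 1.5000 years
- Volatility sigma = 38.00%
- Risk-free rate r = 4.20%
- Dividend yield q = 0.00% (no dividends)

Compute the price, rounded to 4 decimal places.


d1 = (ln(S/K) + (r - q + 0.5*sigma^2) * T) / (sigma * sqrt(T)) = 0.29021329
d2 = d1 - sigma * sqrt(T) = -0.17518976
exp(-rT) = 0.93894347; exp(-qT) = 1.00000000
P = K * exp(-rT) * N(-d2) - S_0 * exp(-qT) * N(-d1)
N(-d1) = 0.38582653; N(-d2) = 0.56953473
P = 55.3600 * 0.93894347 * 0.56953473 - 53.3900 * 1.00000000 * 0.38582653 = 9.0051

Answer: Price = 9.0051


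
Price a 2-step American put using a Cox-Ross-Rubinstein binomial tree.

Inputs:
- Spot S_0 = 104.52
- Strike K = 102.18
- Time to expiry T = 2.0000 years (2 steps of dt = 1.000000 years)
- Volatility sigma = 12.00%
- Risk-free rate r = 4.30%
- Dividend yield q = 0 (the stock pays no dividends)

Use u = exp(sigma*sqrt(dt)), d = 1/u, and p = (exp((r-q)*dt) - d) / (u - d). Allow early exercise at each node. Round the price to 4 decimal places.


dt = T/N = 1.000000
u = exp(sigma*sqrt(dt)) = 1.127497; d = 1/u = 0.886920
p = (exp((r-q)*dt) - d) / (u - d) = 0.652672
Discount per step: exp(-r*dt) = 0.957911
Stock lattice S(k, i) with i counting down-moves:
  k=0: S(0,0) = 104.5200
  k=1: S(1,0) = 117.8460; S(1,1) = 92.7009
  k=2: S(2,0) = 132.8710; S(2,1) = 104.5200; S(2,2) = 82.2183
Terminal payoffs V(N, i) = max(K - S_T, 0):
  V(2,0) = 0.000000; V(2,1) = 0.000000; V(2,2) = 19.961656
Backward induction: V(k, i) = exp(-r*dt) * [p * V(k+1, i) + (1-p) * V(k+1, i+1)]; then take max(V_cont, immediate exercise) for American.
  V(1,0) = exp(-r*dt) * [p*0.000000 + (1-p)*0.000000] = 0.000000; exercise = 0.000000; V(1,0) = max -> 0.000000
  V(1,1) = exp(-r*dt) * [p*0.000000 + (1-p)*19.961656] = 6.641434; exercise = 9.479076; V(1,1) = max -> 9.479076
  V(0,0) = exp(-r*dt) * [p*0.000000 + (1-p)*9.479076] = 3.153779; exercise = 0.000000; V(0,0) = max -> 3.153779

Answer: Price = V(0,0) = 3.1538


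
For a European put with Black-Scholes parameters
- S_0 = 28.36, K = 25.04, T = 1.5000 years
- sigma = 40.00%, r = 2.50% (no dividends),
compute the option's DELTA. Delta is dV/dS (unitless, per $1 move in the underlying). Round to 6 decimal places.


d1 = 0.5756406130; d2 = 0.0857426645
phi(d1) = 0.3380303513; exp(-qT) = 1.0000000000; exp(-rT) = 0.9631944177
N(-d1) = 0.2824290619
Delta = -exp(-qT) * N(-d1) = -1.0000000000 * 0.2824290619 = -0.282429

Answer: Delta = -0.282429


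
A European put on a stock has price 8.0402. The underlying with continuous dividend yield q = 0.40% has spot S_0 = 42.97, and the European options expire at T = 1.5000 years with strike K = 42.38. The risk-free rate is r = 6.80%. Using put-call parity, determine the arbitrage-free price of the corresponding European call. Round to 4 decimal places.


Put-call parity: C - P = S_0 * exp(-qT) - K * exp(-rT).
S_0 * exp(-qT) = 42.9700 * 0.99401796 = 42.71295192
K * exp(-rT) = 42.3800 * 0.90302955 = 38.27039240
C = P + S*exp(-qT) - K*exp(-rT)
C = 8.0402 + 42.71295192 - 38.27039240 = 12.4828

Answer: Call price = 12.4828


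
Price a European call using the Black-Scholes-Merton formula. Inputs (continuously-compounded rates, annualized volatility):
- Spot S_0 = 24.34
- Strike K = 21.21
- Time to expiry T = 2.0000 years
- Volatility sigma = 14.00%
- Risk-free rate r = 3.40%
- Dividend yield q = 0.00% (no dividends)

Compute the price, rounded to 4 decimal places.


Answer: Price = 4.8596

Derivation:
d1 = (ln(S/K) + (r - q + 0.5*sigma^2) * T) / (sigma * sqrt(T)) = 1.13767581
d2 = d1 - sigma * sqrt(T) = 0.93968591
exp(-rT) = 0.93426047; exp(-qT) = 1.00000000
C = S_0 * exp(-qT) * N(d1) - K * exp(-rT) * N(d2)
N(d1) = 0.87237206; N(d2) = 0.82631065
C = 24.3400 * 1.00000000 * 0.87237206 - 21.2100 * 0.93426047 * 0.82631065 = 4.8596


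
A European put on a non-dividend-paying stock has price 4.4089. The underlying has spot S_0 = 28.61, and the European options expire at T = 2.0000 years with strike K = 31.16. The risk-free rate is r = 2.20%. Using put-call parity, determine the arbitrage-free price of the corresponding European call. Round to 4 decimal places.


Answer: Call price = 3.2002

Derivation:
Put-call parity: C - P = S_0 * exp(-qT) - K * exp(-rT).
S_0 * exp(-qT) = 28.6100 * 1.00000000 = 28.61000000
K * exp(-rT) = 31.1600 * 0.95695396 = 29.81868531
C = P + S*exp(-qT) - K*exp(-rT)
C = 4.4089 + 28.61000000 - 29.81868531 = 3.2002


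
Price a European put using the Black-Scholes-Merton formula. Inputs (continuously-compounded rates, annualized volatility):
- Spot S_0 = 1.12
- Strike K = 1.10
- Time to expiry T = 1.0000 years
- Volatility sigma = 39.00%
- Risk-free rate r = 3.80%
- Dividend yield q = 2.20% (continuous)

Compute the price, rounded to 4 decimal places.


d1 = (ln(S/K) + (r - q + 0.5*sigma^2) * T) / (sigma * sqrt(T)) = 0.28222694
d2 = d1 - sigma * sqrt(T) = -0.10777306
exp(-rT) = 0.96271294; exp(-qT) = 0.97824024
P = K * exp(-rT) * N(-d2) - S_0 * exp(-qT) * N(-d1)
N(-d1) = 0.38888475; N(-d2) = 0.54291214
P = 1.1000 * 0.96271294 * 0.54291214 - 1.1200 * 0.97824024 * 0.38888475 = 0.1489

Answer: Price = 0.1489


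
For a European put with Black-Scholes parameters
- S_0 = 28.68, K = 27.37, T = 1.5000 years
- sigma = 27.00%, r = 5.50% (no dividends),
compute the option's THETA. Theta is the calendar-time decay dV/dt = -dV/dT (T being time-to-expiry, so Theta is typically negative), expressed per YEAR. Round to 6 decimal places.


Answer: Theta = -0.511030

Derivation:
d1 = 0.5562080330; d2 = 0.2255269177
phi(d1) = 0.3417683122; exp(-qT) = 1.0000000000; exp(-rT) = 0.9208114379
Theta = -S*exp(-qT)*phi(d1)*sigma/(2*sqrt(T)) + r*K*exp(-rT)*N(-d2) - q*S*exp(-qT)*N(-d1)
N(-d1) = 0.2890343242; N(-d2) = 0.4107846937; sqrt(T) = 1.2247448714
Term 1 = -28.6800 * 1.0000000000 * 0.3417683122 * 0.2700 / (2 * 1.2247448714) = -1.0804360827
Term 2 = 0.0550 * 27.3700 * 0.9208114379 * 0.4107846937 = 0.5694065323
Term 3 = 0 (no dividend yield, q = 0)
Theta = -1.0804360827 + (0.5694065323) + (0.0000000000) = -0.511030
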